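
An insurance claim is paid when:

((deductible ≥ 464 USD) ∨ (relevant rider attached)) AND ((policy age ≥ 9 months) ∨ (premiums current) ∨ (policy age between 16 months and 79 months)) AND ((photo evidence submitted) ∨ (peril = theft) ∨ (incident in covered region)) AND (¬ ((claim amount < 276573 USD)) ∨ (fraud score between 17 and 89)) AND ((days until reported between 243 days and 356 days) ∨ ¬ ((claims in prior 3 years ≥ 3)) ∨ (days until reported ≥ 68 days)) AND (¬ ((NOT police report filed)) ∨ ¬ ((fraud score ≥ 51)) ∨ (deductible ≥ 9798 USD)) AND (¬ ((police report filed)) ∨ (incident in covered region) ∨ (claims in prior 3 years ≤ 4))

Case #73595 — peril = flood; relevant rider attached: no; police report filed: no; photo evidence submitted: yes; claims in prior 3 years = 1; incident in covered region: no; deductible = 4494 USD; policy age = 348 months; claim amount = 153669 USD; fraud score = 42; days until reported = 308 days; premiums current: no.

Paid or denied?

Atomic conditions:
  deductible ≥ 464 USD: 4494 ≥ 464 is true
  relevant rider attached: no → false
  policy age ≥ 9 months: 348 ≥ 9 is true
  premiums current: no → false
  policy age between 16 months and 79 months: 348 in [16, 79] is false
  photo evidence submitted: yes → true
  peril = theft: flood == theft is false
  incident in covered region: no → false
  claim amount < 276573 USD: 153669 < 276573 is true
  fraud score between 17 and 89: 42 in [17, 89] is true
  days until reported between 243 days and 356 days: 308 in [243, 356] is true
  claims in prior 3 years ≥ 3: 1 ≥ 3 is false
  days until reported ≥ 68 days: 308 ≥ 68 is true
  NOT police report filed: no → true
  fraud score ≥ 51: 42 ≥ 51 is false
  deductible ≥ 9798 USD: 4494 ≥ 9798 is false
  police report filed: no → false
  claims in prior 3 years ≤ 4: 1 ≤ 4 is true
Combine:
[1] true OR false = true
[2] true OR false OR false = true
[3] true OR false OR false = true
[4.1] NOT true = false
[4] false OR true = true
[5.2] NOT false = true
[5] true OR true OR true = true
[6.1] NOT true = false
[6.2] NOT false = true
[6] false OR true OR false = true
[7.1] NOT false = true
[7] true OR false OR true = true
[root] true AND true AND true AND true AND true AND true AND true = true
Overall: true → paid

Paid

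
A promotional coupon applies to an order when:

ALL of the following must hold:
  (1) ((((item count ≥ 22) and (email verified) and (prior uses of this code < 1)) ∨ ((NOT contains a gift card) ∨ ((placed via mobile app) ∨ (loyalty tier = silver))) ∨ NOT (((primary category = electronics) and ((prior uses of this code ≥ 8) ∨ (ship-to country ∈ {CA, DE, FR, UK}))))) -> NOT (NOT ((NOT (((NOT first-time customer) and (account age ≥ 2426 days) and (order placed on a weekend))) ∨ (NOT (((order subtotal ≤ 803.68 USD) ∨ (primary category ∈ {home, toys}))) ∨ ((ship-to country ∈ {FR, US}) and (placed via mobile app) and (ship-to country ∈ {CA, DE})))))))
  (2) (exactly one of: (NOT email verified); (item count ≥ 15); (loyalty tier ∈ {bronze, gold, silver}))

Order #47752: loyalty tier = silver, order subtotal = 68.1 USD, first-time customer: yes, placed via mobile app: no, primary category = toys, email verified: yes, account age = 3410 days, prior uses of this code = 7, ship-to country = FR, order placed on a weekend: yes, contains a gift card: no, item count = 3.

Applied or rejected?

Atomic conditions:
  item count ≥ 22: 3 ≥ 22 is false
  email verified: yes → true
  prior uses of this code < 1: 7 < 1 is false
  NOT contains a gift card: no → true
  placed via mobile app: no → false
  loyalty tier = silver: silver == silver is true
  primary category = electronics: toys == electronics is false
  prior uses of this code ≥ 8: 7 ≥ 8 is false
  ship-to country ∈ {CA, DE, FR, UK}: FR is in the set → true
  NOT first-time customer: yes → false
  account age ≥ 2426 days: 3410 ≥ 2426 is true
  order placed on a weekend: yes → true
  order subtotal ≤ 803.68 USD: 68.1 ≤ 803.68 is true
  primary category ∈ {home, toys}: toys is in the set → true
  ship-to country ∈ {FR, US}: FR is in the set → true
  ship-to country ∈ {CA, DE}: FR is not in the set → false
  NOT email verified: yes → false
  item count ≥ 15: 3 ≥ 15 is false
  loyalty tier ∈ {bronze, gold, silver}: silver is in the set → true
Combine:
[1.1.1] false AND true AND false = false
[1.1.2.2] false OR true = true
[1.1.2] true OR true = true
[1.1.3.1.2] false OR true = true
[1.1.3.1] false AND true = false
[1.1.3] NOT false = true
[1.1] false OR true OR true = true
[1.2.1.1.1.1] false AND true AND true = false
[1.2.1.1.1] NOT false = true
[1.2.1.1.2.1.1] true OR true = true
[1.2.1.1.2.1] NOT true = false
[1.2.1.1.2.2] true AND false AND false = false
[1.2.1.1.2] false OR false = false
[1.2.1.1] true OR false = true
[1.2.1] NOT true = false
[1.2] NOT false = true
[1] true → true = true
[2] exactly-one(false, false, true) = true
[root] true AND true = true
Overall: true → applied

Applied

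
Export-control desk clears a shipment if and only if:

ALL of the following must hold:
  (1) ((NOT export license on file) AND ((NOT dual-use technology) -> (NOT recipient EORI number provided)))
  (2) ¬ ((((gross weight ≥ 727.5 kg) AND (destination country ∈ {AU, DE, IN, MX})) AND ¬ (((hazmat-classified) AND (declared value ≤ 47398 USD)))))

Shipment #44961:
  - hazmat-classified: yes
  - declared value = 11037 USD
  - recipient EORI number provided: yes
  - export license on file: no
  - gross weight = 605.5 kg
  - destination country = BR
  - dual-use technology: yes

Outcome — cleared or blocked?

Cleared

Atomic conditions:
  NOT export license on file: no → true
  NOT dual-use technology: yes → false
  NOT recipient EORI number provided: yes → false
  gross weight ≥ 727.5 kg: 605.5 ≥ 727.5 is false
  destination country ∈ {AU, DE, IN, MX}: BR is not in the set → false
  hazmat-classified: yes → true
  declared value ≤ 47398 USD: 11037 ≤ 47398 is true
Combine:
[1.2] false → false (antecedent false ⇒ implication holds) = true
[1] true AND true = true
[2.1.1] false AND false = false
[2.1.2.1] true AND true = true
[2.1.2] NOT true = false
[2.1] false AND false = false
[2] NOT false = true
[root] true AND true = true
Overall: true → cleared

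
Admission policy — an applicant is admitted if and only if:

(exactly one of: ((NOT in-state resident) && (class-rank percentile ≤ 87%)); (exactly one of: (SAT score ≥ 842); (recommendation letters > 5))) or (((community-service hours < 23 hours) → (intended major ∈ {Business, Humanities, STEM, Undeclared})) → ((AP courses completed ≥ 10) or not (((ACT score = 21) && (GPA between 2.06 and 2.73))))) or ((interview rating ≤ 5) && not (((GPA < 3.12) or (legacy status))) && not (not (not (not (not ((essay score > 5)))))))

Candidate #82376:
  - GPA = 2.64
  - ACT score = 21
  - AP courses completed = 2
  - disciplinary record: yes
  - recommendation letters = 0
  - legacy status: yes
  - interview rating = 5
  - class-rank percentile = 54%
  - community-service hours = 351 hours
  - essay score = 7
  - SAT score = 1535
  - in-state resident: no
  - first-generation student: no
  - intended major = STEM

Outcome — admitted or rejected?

Atomic conditions:
  NOT in-state resident: no → true
  class-rank percentile ≤ 87%: 54 ≤ 87 is true
  SAT score ≥ 842: 1535 ≥ 842 is true
  recommendation letters > 5: 0 > 5 is false
  community-service hours < 23 hours: 351 < 23 is false
  intended major ∈ {Business, Humanities, STEM, Undeclared}: STEM is in the set → true
  AP courses completed ≥ 10: 2 ≥ 10 is false
  ACT score = 21: 21 == 21 is true
  GPA between 2.06 and 2.73: 2.64 in [2.06, 2.73] is true
  interview rating ≤ 5: 5 ≤ 5 is true
  GPA < 3.12: 2.64 < 3.12 is true
  legacy status: yes → true
  essay score > 5: 7 > 5 is true
Combine:
[1.1] true AND true = true
[1.2] exactly-one(true, false) = true
[1] exactly-one(true, true) = false
[2.1] false → true (antecedent false ⇒ implication holds) = true
[2.2.2.1] true AND true = true
[2.2.2] NOT true = false
[2.2] false OR false = false
[2] true → false = false
[3.2.1] true OR true = true
[3.2] NOT true = false
[3.3.1.1.1.1] NOT true = false
[3.3.1.1.1] NOT false = true
[3.3.1.1] NOT true = false
[3.3.1] NOT false = true
[3.3] NOT true = false
[3] true AND false AND false = false
[root] false OR false OR false = false
Overall: false → rejected

Rejected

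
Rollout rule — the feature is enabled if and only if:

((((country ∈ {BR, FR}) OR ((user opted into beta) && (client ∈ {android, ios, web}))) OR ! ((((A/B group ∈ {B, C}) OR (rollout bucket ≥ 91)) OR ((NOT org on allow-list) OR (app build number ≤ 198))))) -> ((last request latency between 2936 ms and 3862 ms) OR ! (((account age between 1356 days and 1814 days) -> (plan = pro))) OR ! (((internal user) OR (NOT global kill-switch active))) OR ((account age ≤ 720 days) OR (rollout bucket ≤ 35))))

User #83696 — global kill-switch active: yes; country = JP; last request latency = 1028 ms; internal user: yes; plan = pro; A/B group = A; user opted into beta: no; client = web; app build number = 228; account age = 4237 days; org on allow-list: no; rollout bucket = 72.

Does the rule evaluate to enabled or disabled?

Atomic conditions:
  country ∈ {BR, FR}: JP is not in the set → false
  user opted into beta: no → false
  client ∈ {android, ios, web}: web is in the set → true
  A/B group ∈ {B, C}: A is not in the set → false
  rollout bucket ≥ 91: 72 ≥ 91 is false
  NOT org on allow-list: no → true
  app build number ≤ 198: 228 ≤ 198 is false
  last request latency between 2936 ms and 3862 ms: 1028 in [2936, 3862] is false
  account age between 1356 days and 1814 days: 4237 in [1356, 1814] is false
  plan = pro: pro == pro is true
  internal user: yes → true
  NOT global kill-switch active: yes → false
  account age ≤ 720 days: 4237 ≤ 720 is false
  rollout bucket ≤ 35: 72 ≤ 35 is false
Combine:
[1.1.2] false AND true = false
[1.1] false OR false = false
[1.2.1.1] false OR false = false
[1.2.1.2] true OR false = true
[1.2.1] false OR true = true
[1.2] NOT true = false
[1] false OR false = false
[2.2.1] false → true (antecedent false ⇒ implication holds) = true
[2.2] NOT true = false
[2.3.1] true OR false = true
[2.3] NOT true = false
[2.4] false OR false = false
[2] false OR false OR false OR false = false
[root] false → false (antecedent false ⇒ implication holds) = true
Overall: true → enabled

Enabled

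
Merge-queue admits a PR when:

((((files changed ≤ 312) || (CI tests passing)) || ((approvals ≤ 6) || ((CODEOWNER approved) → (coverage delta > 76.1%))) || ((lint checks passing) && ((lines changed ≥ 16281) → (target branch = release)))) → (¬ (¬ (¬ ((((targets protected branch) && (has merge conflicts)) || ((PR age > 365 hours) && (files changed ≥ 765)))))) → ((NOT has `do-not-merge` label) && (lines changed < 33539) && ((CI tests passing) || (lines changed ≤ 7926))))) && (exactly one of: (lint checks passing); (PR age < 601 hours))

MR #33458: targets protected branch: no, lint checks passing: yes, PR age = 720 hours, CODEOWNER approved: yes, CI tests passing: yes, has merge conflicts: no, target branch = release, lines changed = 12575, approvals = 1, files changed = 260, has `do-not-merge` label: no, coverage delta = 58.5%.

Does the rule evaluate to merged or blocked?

Atomic conditions:
  files changed ≤ 312: 260 ≤ 312 is true
  CI tests passing: yes → true
  approvals ≤ 6: 1 ≤ 6 is true
  CODEOWNER approved: yes → true
  coverage delta > 76.1%: 58.5 > 76.1 is false
  lint checks passing: yes → true
  lines changed ≥ 16281: 12575 ≥ 16281 is false
  target branch = release: release == release is true
  targets protected branch: no → false
  has merge conflicts: no → false
  PR age > 365 hours: 720 > 365 is true
  files changed ≥ 765: 260 ≥ 765 is false
  NOT has `do-not-merge` label: no → true
  lines changed < 33539: 12575 < 33539 is true
  lines changed ≤ 7926: 12575 ≤ 7926 is false
  PR age < 601 hours: 720 < 601 is false
Combine:
[1.1.1] true OR true = true
[1.1.2.2] true → false = false
[1.1.2] true OR false = true
[1.1.3.2] false → true (antecedent false ⇒ implication holds) = true
[1.1.3] true AND true = true
[1.1] true OR true OR true = true
[1.2.1.1.1.1.1] false AND false = false
[1.2.1.1.1.1.2] true AND false = false
[1.2.1.1.1.1] false OR false = false
[1.2.1.1.1] NOT false = true
[1.2.1.1] NOT true = false
[1.2.1] NOT false = true
[1.2.2.3] true OR false = true
[1.2.2] true AND true AND true = true
[1.2] true → true = true
[1] true → true = true
[2] exactly-one(true, false) = true
[root] true AND true = true
Overall: true → merged

Merged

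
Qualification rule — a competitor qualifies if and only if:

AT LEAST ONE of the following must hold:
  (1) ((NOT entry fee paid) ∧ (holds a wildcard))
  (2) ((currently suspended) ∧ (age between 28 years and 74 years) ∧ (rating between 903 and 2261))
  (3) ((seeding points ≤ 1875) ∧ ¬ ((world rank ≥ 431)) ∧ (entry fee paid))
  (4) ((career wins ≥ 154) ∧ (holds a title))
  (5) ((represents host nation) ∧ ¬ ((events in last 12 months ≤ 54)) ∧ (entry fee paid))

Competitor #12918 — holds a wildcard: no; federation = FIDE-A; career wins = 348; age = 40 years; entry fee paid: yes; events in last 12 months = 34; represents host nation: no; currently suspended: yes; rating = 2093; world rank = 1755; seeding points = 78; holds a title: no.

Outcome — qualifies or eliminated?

Atomic conditions:
  NOT entry fee paid: yes → false
  holds a wildcard: no → false
  currently suspended: yes → true
  age between 28 years and 74 years: 40 in [28, 74] is true
  rating between 903 and 2261: 2093 in [903, 2261] is true
  seeding points ≤ 1875: 78 ≤ 1875 is true
  world rank ≥ 431: 1755 ≥ 431 is true
  entry fee paid: yes → true
  career wins ≥ 154: 348 ≥ 154 is true
  holds a title: no → false
  represents host nation: no → false
  events in last 12 months ≤ 54: 34 ≤ 54 is true
Combine:
[1] false AND false = false
[2] true AND true AND true = true
[3.2] NOT true = false
[3] true AND false AND true = false
[4] true AND false = false
[5.2] NOT true = false
[5] false AND false AND true = false
[root] false OR true OR false OR false OR false = true
Overall: true → qualifies

Qualifies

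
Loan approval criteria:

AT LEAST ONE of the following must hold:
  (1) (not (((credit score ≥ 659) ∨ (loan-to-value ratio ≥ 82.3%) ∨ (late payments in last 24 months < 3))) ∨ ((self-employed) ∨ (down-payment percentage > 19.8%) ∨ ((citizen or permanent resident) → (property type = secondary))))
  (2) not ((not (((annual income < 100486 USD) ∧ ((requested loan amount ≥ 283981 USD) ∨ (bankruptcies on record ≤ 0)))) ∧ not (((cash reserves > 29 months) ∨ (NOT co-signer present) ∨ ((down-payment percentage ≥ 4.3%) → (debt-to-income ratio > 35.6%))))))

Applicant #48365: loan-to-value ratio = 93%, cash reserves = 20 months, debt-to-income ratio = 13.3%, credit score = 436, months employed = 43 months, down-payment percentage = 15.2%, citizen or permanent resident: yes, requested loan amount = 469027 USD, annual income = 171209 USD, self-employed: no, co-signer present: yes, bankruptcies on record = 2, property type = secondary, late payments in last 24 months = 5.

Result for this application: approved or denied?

Atomic conditions:
  credit score ≥ 659: 436 ≥ 659 is false
  loan-to-value ratio ≥ 82.3%: 93 ≥ 82.3 is true
  late payments in last 24 months < 3: 5 < 3 is false
  self-employed: no → false
  down-payment percentage > 19.8%: 15.2 > 19.8 is false
  citizen or permanent resident: yes → true
  property type = secondary: secondary == secondary is true
  annual income < 100486 USD: 171209 < 100486 is false
  requested loan amount ≥ 283981 USD: 469027 ≥ 283981 is true
  bankruptcies on record ≤ 0: 2 ≤ 0 is false
  cash reserves > 29 months: 20 > 29 is false
  NOT co-signer present: yes → false
  down-payment percentage ≥ 4.3%: 15.2 ≥ 4.3 is true
  debt-to-income ratio > 35.6%: 13.3 > 35.6 is false
Combine:
[1.1.1] false OR true OR false = true
[1.1] NOT true = false
[1.2.3] true → true = true
[1.2] false OR false OR true = true
[1] false OR true = true
[2.1.1.1.2] true OR false = true
[2.1.1.1] false AND true = false
[2.1.1] NOT false = true
[2.1.2.1.3] true → false = false
[2.1.2.1] false OR false OR false = false
[2.1.2] NOT false = true
[2.1] true AND true = true
[2] NOT true = false
[root] true OR false = true
Overall: true → approved

Approved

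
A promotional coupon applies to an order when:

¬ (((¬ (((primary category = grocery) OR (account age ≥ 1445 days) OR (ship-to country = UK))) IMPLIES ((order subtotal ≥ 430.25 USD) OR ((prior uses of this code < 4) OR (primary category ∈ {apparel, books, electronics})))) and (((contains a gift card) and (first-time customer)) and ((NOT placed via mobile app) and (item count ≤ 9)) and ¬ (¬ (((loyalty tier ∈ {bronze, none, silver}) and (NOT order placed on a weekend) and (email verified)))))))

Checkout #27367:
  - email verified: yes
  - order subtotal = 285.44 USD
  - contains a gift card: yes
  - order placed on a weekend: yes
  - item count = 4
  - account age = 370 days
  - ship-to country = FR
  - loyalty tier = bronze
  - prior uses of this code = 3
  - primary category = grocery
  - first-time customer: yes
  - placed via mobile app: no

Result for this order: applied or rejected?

Applied

Atomic conditions:
  primary category = grocery: grocery == grocery is true
  account age ≥ 1445 days: 370 ≥ 1445 is false
  ship-to country = UK: FR == UK is false
  order subtotal ≥ 430.25 USD: 285.44 ≥ 430.25 is false
  prior uses of this code < 4: 3 < 4 is true
  primary category ∈ {apparel, books, electronics}: grocery is not in the set → false
  contains a gift card: yes → true
  first-time customer: yes → true
  NOT placed via mobile app: no → true
  item count ≤ 9: 4 ≤ 9 is true
  loyalty tier ∈ {bronze, none, silver}: bronze is in the set → true
  NOT order placed on a weekend: yes → false
  email verified: yes → true
Combine:
[1.1.1.1] true OR false OR false = true
[1.1.1] NOT true = false
[1.1.2.2] true OR false = true
[1.1.2] false OR true = true
[1.1] false → true (antecedent false ⇒ implication holds) = true
[1.2.1] true AND true = true
[1.2.2] true AND true = true
[1.2.3.1.1] true AND false AND true = false
[1.2.3.1] NOT false = true
[1.2.3] NOT true = false
[1.2] true AND true AND false = false
[1] true AND false = false
[root] NOT false = true
Overall: true → applied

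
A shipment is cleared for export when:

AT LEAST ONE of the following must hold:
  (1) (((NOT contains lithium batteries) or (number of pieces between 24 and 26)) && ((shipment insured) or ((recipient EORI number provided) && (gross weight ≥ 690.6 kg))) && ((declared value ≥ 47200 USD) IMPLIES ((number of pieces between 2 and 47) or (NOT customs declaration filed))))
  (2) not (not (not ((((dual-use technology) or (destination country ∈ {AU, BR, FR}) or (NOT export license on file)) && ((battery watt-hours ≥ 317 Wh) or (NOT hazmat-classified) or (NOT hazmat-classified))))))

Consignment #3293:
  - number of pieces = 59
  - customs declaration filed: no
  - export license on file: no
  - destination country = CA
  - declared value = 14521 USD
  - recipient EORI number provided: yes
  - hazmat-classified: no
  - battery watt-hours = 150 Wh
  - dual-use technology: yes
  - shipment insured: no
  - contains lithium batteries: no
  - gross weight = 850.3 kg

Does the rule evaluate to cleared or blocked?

Atomic conditions:
  NOT contains lithium batteries: no → true
  number of pieces between 24 and 26: 59 in [24, 26] is false
  shipment insured: no → false
  recipient EORI number provided: yes → true
  gross weight ≥ 690.6 kg: 850.3 ≥ 690.6 is true
  declared value ≥ 47200 USD: 14521 ≥ 47200 is false
  number of pieces between 2 and 47: 59 in [2, 47] is false
  NOT customs declaration filed: no → true
  dual-use technology: yes → true
  destination country ∈ {AU, BR, FR}: CA is not in the set → false
  NOT export license on file: no → true
  battery watt-hours ≥ 317 Wh: 150 ≥ 317 is false
  NOT hazmat-classified: no → true
Combine:
[1.1] true OR false = true
[1.2.2] true AND true = true
[1.2] false OR true = true
[1.3.2] false OR true = true
[1.3] false → true (antecedent false ⇒ implication holds) = true
[1] true AND true AND true = true
[2.1.1.1.1] true OR false OR true = true
[2.1.1.1.2] false OR true OR true = true
[2.1.1.1] true AND true = true
[2.1.1] NOT true = false
[2.1] NOT false = true
[2] NOT true = false
[root] true OR false = true
Overall: true → cleared

Cleared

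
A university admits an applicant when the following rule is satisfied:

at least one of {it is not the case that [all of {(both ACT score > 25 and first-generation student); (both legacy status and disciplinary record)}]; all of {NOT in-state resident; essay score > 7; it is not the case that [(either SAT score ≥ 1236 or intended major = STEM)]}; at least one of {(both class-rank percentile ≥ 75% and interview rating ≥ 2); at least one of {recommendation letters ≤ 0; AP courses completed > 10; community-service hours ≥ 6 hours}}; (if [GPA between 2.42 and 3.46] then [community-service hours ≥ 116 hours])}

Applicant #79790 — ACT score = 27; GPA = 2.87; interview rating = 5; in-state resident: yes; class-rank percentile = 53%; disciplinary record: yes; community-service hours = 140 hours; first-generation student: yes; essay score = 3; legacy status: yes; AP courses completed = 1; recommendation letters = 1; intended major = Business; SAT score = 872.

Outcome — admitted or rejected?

Atomic conditions:
  ACT score > 25: 27 > 25 is true
  first-generation student: yes → true
  legacy status: yes → true
  disciplinary record: yes → true
  NOT in-state resident: yes → false
  essay score > 7: 3 > 7 is false
  SAT score ≥ 1236: 872 ≥ 1236 is false
  intended major = STEM: Business == STEM is false
  class-rank percentile ≥ 75%: 53 ≥ 75 is false
  interview rating ≥ 2: 5 ≥ 2 is true
  recommendation letters ≤ 0: 1 ≤ 0 is false
  AP courses completed > 10: 1 > 10 is false
  community-service hours ≥ 6 hours: 140 ≥ 6 is true
  GPA between 2.42 and 3.46: 2.87 in [2.42, 3.46] is true
  community-service hours ≥ 116 hours: 140 ≥ 116 is true
Combine:
[1.1.1] true AND true = true
[1.1.2] true AND true = true
[1.1] true AND true = true
[1] NOT true = false
[2.3.1] false OR false = false
[2.3] NOT false = true
[2] false AND false AND true = false
[3.1] false AND true = false
[3.2] false OR false OR true = true
[3] false OR true = true
[4] true → true = true
[root] false OR false OR true OR true = true
Overall: true → admitted

Admitted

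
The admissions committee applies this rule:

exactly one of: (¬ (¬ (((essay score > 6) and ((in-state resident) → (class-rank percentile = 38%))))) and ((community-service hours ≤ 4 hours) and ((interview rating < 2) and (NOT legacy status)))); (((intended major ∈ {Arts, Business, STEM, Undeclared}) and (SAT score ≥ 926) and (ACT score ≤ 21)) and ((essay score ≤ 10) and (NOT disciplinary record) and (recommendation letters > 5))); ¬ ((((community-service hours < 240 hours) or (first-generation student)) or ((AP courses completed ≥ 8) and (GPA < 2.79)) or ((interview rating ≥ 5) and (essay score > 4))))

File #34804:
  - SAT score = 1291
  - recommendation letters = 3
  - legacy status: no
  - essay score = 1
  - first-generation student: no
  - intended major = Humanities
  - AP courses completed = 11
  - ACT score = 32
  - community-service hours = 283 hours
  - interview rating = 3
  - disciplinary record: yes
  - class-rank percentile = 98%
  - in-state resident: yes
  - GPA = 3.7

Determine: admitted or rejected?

Atomic conditions:
  essay score > 6: 1 > 6 is false
  in-state resident: yes → true
  class-rank percentile = 38%: 98 == 38 is false
  community-service hours ≤ 4 hours: 283 ≤ 4 is false
  interview rating < 2: 3 < 2 is false
  NOT legacy status: no → true
  intended major ∈ {Arts, Business, STEM, Undeclared}: Humanities is not in the set → false
  SAT score ≥ 926: 1291 ≥ 926 is true
  ACT score ≤ 21: 32 ≤ 21 is false
  essay score ≤ 10: 1 ≤ 10 is true
  NOT disciplinary record: yes → false
  recommendation letters > 5: 3 > 5 is false
  community-service hours < 240 hours: 283 < 240 is false
  first-generation student: no → false
  AP courses completed ≥ 8: 11 ≥ 8 is true
  GPA < 2.79: 3.7 < 2.79 is false
  interview rating ≥ 5: 3 ≥ 5 is false
  essay score > 4: 1 > 4 is false
Combine:
[1.1.1.1.2] true → false = false
[1.1.1.1] false AND false = false
[1.1.1] NOT false = true
[1.1] NOT true = false
[1.2.2] false AND true = false
[1.2] false AND false = false
[1] false AND false = false
[2.1] false AND true AND false = false
[2.2] true AND false AND false = false
[2] false AND false = false
[3.1.1] false OR false = false
[3.1.2] true AND false = false
[3.1.3] false AND false = false
[3.1] false OR false OR false = false
[3] NOT false = true
[root] exactly-one(false, false, true) = true
Overall: true → admitted

Admitted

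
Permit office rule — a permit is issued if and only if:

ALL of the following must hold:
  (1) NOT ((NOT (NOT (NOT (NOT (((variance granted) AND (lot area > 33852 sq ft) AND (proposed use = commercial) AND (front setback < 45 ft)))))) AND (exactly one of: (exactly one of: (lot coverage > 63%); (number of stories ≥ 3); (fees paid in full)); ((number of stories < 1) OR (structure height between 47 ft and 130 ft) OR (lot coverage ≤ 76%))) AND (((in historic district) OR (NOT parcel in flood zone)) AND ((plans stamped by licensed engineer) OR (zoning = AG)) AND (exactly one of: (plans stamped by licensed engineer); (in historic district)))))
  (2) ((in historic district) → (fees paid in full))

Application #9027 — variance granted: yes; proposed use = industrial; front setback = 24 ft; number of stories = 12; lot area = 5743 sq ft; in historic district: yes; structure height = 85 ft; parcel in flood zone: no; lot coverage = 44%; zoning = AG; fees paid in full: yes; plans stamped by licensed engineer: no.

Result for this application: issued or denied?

Atomic conditions:
  variance granted: yes → true
  lot area > 33852 sq ft: 5743 > 33852 is false
  proposed use = commercial: industrial == commercial is false
  front setback < 45 ft: 24 < 45 is true
  lot coverage > 63%: 44 > 63 is false
  number of stories ≥ 3: 12 ≥ 3 is true
  fees paid in full: yes → true
  number of stories < 1: 12 < 1 is false
  structure height between 47 ft and 130 ft: 85 in [47, 130] is true
  lot coverage ≤ 76%: 44 ≤ 76 is true
  in historic district: yes → true
  NOT parcel in flood zone: no → true
  plans stamped by licensed engineer: no → false
  zoning = AG: AG == AG is true
Combine:
[1.1.1.1.1.1.1] true AND false AND false AND true = false
[1.1.1.1.1.1] NOT false = true
[1.1.1.1.1] NOT true = false
[1.1.1.1] NOT false = true
[1.1.1] NOT true = false
[1.1.2.1] exactly-one(false, true, true) = false
[1.1.2.2] false OR true OR true = true
[1.1.2] exactly-one(false, true) = true
[1.1.3.1] true OR true = true
[1.1.3.2] false OR true = true
[1.1.3.3] exactly-one(false, true) = true
[1.1.3] true AND true AND true = true
[1.1] false AND true AND true = false
[1] NOT false = true
[2] true → true = true
[root] true AND true = true
Overall: true → issued

Issued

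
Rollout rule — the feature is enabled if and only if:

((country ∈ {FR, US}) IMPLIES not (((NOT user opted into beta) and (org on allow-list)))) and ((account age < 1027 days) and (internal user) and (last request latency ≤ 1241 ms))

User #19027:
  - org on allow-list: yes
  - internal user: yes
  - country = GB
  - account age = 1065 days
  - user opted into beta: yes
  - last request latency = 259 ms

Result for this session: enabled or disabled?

Disabled

Atomic conditions:
  country ∈ {FR, US}: GB is not in the set → false
  NOT user opted into beta: yes → false
  org on allow-list: yes → true
  account age < 1027 days: 1065 < 1027 is false
  internal user: yes → true
  last request latency ≤ 1241 ms: 259 ≤ 1241 is true
Combine:
[1.2.1] false AND true = false
[1.2] NOT false = true
[1] false → true (antecedent false ⇒ implication holds) = true
[2] false AND true AND true = false
[root] true AND false = false
Overall: false → disabled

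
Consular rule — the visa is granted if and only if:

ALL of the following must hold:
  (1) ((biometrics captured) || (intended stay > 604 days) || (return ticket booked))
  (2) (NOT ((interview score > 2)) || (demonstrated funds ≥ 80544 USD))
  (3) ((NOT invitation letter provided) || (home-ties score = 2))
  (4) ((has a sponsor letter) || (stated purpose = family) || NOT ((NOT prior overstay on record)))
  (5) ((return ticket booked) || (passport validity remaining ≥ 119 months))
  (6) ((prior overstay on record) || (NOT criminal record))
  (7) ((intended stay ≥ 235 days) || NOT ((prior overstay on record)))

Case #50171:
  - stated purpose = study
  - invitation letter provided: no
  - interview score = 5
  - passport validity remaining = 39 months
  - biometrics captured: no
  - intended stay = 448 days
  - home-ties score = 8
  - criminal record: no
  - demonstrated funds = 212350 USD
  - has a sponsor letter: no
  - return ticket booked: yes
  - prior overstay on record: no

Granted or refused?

Refused

Atomic conditions:
  biometrics captured: no → false
  intended stay > 604 days: 448 > 604 is false
  return ticket booked: yes → true
  interview score > 2: 5 > 2 is true
  demonstrated funds ≥ 80544 USD: 212350 ≥ 80544 is true
  NOT invitation letter provided: no → true
  home-ties score = 2: 8 == 2 is false
  has a sponsor letter: no → false
  stated purpose = family: study == family is false
  NOT prior overstay on record: no → true
  passport validity remaining ≥ 119 months: 39 ≥ 119 is false
  prior overstay on record: no → false
  NOT criminal record: no → true
  intended stay ≥ 235 days: 448 ≥ 235 is true
Combine:
[1] false OR false OR true = true
[2.1] NOT true = false
[2] false OR true = true
[3] true OR false = true
[4.3] NOT true = false
[4] false OR false OR false = false
[5] true OR false = true
[6] false OR true = true
[7.2] NOT false = true
[7] true OR true = true
[root] true AND true AND true AND false AND true AND true AND true = false
Overall: false → refused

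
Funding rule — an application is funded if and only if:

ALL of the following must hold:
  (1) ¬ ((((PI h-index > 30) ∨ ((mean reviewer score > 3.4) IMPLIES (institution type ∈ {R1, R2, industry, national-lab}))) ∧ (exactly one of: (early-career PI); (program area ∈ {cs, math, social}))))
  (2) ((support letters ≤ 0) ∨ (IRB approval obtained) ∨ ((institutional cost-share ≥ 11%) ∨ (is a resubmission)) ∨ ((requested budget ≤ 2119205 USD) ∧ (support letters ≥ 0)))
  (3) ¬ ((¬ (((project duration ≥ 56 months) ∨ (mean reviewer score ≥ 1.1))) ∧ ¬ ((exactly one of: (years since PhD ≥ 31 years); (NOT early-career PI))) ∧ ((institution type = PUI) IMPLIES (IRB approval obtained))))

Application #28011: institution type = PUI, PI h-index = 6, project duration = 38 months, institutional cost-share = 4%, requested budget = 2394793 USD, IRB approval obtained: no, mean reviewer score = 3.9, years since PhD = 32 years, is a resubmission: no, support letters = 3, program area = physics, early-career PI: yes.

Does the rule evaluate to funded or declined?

Atomic conditions:
  PI h-index > 30: 6 > 30 is false
  mean reviewer score > 3.4: 3.9 > 3.4 is true
  institution type ∈ {R1, R2, industry, national-lab}: PUI is not in the set → false
  early-career PI: yes → true
  program area ∈ {cs, math, social}: physics is not in the set → false
  support letters ≤ 0: 3 ≤ 0 is false
  IRB approval obtained: no → false
  institutional cost-share ≥ 11%: 4 ≥ 11 is false
  is a resubmission: no → false
  requested budget ≤ 2119205 USD: 2394793 ≤ 2119205 is false
  support letters ≥ 0: 3 ≥ 0 is true
  project duration ≥ 56 months: 38 ≥ 56 is false
  mean reviewer score ≥ 1.1: 3.9 ≥ 1.1 is true
  years since PhD ≥ 31 years: 32 ≥ 31 is true
  NOT early-career PI: yes → false
  institution type = PUI: PUI == PUI is true
Combine:
[1.1.1.2] true → false = false
[1.1.1] false OR false = false
[1.1.2] exactly-one(true, false) = true
[1.1] false AND true = false
[1] NOT false = true
[2.3] false OR false = false
[2.4] false AND true = false
[2] false OR false OR false OR false = false
[3.1.1.1] false OR true = true
[3.1.1] NOT true = false
[3.1.2.1] exactly-one(true, false) = true
[3.1.2] NOT true = false
[3.1.3] true → false = false
[3.1] false AND false AND false = false
[3] NOT false = true
[root] true AND false AND true = false
Overall: false → declined

Declined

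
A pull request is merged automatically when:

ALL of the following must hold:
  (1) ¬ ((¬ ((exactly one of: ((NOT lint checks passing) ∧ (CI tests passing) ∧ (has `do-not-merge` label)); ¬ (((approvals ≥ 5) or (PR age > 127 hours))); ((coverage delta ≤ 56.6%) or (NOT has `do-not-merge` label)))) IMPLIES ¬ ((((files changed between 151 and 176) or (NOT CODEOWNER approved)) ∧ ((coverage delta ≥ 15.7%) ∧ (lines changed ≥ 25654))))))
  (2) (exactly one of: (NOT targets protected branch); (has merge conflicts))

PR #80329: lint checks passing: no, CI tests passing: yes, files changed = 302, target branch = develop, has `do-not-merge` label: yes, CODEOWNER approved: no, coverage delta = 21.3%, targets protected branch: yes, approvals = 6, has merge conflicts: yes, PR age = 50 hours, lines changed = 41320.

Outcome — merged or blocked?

Atomic conditions:
  NOT lint checks passing: no → true
  CI tests passing: yes → true
  has `do-not-merge` label: yes → true
  approvals ≥ 5: 6 ≥ 5 is true
  PR age > 127 hours: 50 > 127 is false
  coverage delta ≤ 56.6%: 21.3 ≤ 56.6 is true
  NOT has `do-not-merge` label: yes → false
  files changed between 151 and 176: 302 in [151, 176] is false
  NOT CODEOWNER approved: no → true
  coverage delta ≥ 15.7%: 21.3 ≥ 15.7 is true
  lines changed ≥ 25654: 41320 ≥ 25654 is true
  NOT targets protected branch: yes → false
  has merge conflicts: yes → true
Combine:
[1.1.1.1.1] true AND true AND true = true
[1.1.1.1.2.1] true OR false = true
[1.1.1.1.2] NOT true = false
[1.1.1.1.3] true OR false = true
[1.1.1.1] exactly-one(true, false, true) = false
[1.1.1] NOT false = true
[1.1.2.1.1] false OR true = true
[1.1.2.1.2] true AND true = true
[1.1.2.1] true AND true = true
[1.1.2] NOT true = false
[1.1] true → false = false
[1] NOT false = true
[2] exactly-one(false, true) = true
[root] true AND true = true
Overall: true → merged

Merged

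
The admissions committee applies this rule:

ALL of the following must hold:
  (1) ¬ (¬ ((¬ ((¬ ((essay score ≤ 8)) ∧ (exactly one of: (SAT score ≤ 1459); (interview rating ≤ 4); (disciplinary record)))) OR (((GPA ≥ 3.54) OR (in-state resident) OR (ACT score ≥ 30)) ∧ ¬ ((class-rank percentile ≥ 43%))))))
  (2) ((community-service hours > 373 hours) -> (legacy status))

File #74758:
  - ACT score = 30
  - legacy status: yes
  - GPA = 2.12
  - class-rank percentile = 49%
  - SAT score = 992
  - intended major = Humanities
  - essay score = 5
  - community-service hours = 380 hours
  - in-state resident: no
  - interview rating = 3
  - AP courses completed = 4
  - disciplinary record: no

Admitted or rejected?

Admitted

Atomic conditions:
  essay score ≤ 8: 5 ≤ 8 is true
  SAT score ≤ 1459: 992 ≤ 1459 is true
  interview rating ≤ 4: 3 ≤ 4 is true
  disciplinary record: no → false
  GPA ≥ 3.54: 2.12 ≥ 3.54 is false
  in-state resident: no → false
  ACT score ≥ 30: 30 ≥ 30 is true
  class-rank percentile ≥ 43%: 49 ≥ 43 is true
  community-service hours > 373 hours: 380 > 373 is true
  legacy status: yes → true
Combine:
[1.1.1.1.1.1] NOT true = false
[1.1.1.1.1.2] exactly-one(true, true, false) = false
[1.1.1.1.1] false AND false = false
[1.1.1.1] NOT false = true
[1.1.1.2.1] false OR false OR true = true
[1.1.1.2.2] NOT true = false
[1.1.1.2] true AND false = false
[1.1.1] true OR false = true
[1.1] NOT true = false
[1] NOT false = true
[2] true → true = true
[root] true AND true = true
Overall: true → admitted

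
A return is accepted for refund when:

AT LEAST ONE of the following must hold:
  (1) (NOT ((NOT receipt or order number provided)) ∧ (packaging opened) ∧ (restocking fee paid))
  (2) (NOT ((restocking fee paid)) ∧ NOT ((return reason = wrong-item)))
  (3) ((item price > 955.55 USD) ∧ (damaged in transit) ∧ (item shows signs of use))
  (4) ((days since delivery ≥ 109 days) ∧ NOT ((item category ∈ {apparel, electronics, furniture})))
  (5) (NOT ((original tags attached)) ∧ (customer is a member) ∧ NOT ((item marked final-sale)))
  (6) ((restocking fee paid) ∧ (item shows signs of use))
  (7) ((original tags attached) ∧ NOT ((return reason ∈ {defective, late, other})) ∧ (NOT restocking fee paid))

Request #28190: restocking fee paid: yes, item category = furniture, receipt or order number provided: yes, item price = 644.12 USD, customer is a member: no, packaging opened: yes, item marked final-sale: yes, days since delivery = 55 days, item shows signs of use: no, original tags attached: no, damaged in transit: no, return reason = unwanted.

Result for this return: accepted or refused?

Accepted

Atomic conditions:
  NOT receipt or order number provided: yes → false
  packaging opened: yes → true
  restocking fee paid: yes → true
  return reason = wrong-item: unwanted == wrong-item is false
  item price > 955.55 USD: 644.12 > 955.55 is false
  damaged in transit: no → false
  item shows signs of use: no → false
  days since delivery ≥ 109 days: 55 ≥ 109 is false
  item category ∈ {apparel, electronics, furniture}: furniture is in the set → true
  original tags attached: no → false
  customer is a member: no → false
  item marked final-sale: yes → true
  return reason ∈ {defective, late, other}: unwanted is not in the set → false
  NOT restocking fee paid: yes → false
Combine:
[1.1] NOT false = true
[1] true AND true AND true = true
[2.1] NOT true = false
[2.2] NOT false = true
[2] false AND true = false
[3] false AND false AND false = false
[4.2] NOT true = false
[4] false AND false = false
[5.1] NOT false = true
[5.3] NOT true = false
[5] true AND false AND false = false
[6] true AND false = false
[7.2] NOT false = true
[7] false AND true AND false = false
[root] true OR false OR false OR false OR false OR false OR false = true
Overall: true → accepted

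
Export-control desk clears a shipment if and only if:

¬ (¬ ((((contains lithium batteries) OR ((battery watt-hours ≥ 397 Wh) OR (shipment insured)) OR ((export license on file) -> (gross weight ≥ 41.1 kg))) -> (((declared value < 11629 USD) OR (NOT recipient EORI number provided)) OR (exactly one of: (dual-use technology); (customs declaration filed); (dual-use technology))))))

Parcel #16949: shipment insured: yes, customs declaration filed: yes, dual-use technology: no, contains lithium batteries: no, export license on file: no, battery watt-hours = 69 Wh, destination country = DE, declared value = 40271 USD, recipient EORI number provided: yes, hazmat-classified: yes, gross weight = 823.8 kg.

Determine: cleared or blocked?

Atomic conditions:
  contains lithium batteries: no → false
  battery watt-hours ≥ 397 Wh: 69 ≥ 397 is false
  shipment insured: yes → true
  export license on file: no → false
  gross weight ≥ 41.1 kg: 823.8 ≥ 41.1 is true
  declared value < 11629 USD: 40271 < 11629 is false
  NOT recipient EORI number provided: yes → false
  dual-use technology: no → false
  customs declaration filed: yes → true
Combine:
[1.1.1.2] false OR true = true
[1.1.1.3] false → true (antecedent false ⇒ implication holds) = true
[1.1.1] false OR true OR true = true
[1.1.2.1] false OR false = false
[1.1.2.2] exactly-one(false, true, false) = true
[1.1.2] false OR true = true
[1.1] true → true = true
[1] NOT true = false
[root] NOT false = true
Overall: true → cleared

Cleared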